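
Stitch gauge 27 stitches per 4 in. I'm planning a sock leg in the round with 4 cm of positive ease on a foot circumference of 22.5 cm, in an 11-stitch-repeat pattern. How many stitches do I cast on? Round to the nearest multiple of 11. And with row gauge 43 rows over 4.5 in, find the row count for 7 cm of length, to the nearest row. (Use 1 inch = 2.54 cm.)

Cast on 66 stitches; work 26 rows.

Finished = 22.5 + 4 = 26.5 cm.
26.5 cm × 1/2.54 = 10.43 inches.
27/4 = 6.75 sts per in; 10.43 × 6.75 = 70.42 sts.
Nearest multiple of 11 → 66.
7 cm = 2.76 inches; × 9.556 = 26.33 → 26 rows.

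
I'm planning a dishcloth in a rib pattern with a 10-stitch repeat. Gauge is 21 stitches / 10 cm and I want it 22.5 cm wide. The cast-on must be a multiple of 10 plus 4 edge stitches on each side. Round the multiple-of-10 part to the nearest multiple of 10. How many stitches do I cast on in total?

48 stitches.

21 / 10 = 2.1 sts per cm.
22.5 × 2.1 = 47.25 sts.
Less 8 edge sts → 39.25 for the repeat.
Nearest multiple of 10: 40.
Add back 8 edge sts → 48.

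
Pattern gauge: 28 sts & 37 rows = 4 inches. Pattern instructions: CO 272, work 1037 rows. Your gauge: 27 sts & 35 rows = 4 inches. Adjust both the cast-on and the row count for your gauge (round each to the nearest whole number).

Cast on 262 stitches; work 981 rows.

Stitches: 272 × 27/28 = 262.29 → 262.
Rows: 1037 × 35/37 = 980.95 → 981.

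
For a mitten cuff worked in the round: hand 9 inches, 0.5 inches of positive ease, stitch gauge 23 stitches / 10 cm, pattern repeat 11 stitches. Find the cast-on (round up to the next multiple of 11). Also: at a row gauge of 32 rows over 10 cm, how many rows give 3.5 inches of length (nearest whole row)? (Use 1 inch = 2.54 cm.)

Cast on 66 stitches; work 28 rows.

Finished = 9 + 0.5 = 9.5 inches.
9.5 inches × 2.54 = 24.13 cm.
23/10 = 2.3 sts per cm; 24.13 × 2.3 = 55.50 sts.
Next multiple of 11 → 66.
3.5 inches = 8.89 cm; × 3.2 = 28.45 → 28 rows.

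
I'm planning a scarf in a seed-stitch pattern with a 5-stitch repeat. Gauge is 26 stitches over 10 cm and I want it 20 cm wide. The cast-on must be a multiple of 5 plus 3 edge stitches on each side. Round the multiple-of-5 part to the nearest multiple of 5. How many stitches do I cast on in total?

51 stitches.

26 / 10 = 2.6 sts per cm.
20 × 2.6 = 52.00 sts.
Less 6 edge sts → 46.00 for the repeat.
Nearest multiple of 5: 45.
Add back 6 edge sts → 51.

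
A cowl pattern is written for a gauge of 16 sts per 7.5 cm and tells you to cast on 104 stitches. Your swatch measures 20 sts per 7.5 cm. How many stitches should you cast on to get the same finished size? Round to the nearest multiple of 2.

Scale factor = 20 / 16 = 1.250.
104 × 20 / 16 = 130.00 sts.

CO 130 sts.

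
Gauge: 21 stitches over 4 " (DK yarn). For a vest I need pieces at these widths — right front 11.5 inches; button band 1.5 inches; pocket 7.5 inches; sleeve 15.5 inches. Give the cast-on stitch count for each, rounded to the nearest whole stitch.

Rate = 21/4 = 5.25 sts per in.
right front: 11.5 × 5.25 = 60.38 → 60.
button band: 1.5 × 5.25 = 7.88 → 8.
pocket: 7.5 × 5.25 = 39.38 → 39.
sleeve: 15.5 × 5.25 = 81.38 → 81.

right front 60; button band 8; pocket 39; sleeve 81.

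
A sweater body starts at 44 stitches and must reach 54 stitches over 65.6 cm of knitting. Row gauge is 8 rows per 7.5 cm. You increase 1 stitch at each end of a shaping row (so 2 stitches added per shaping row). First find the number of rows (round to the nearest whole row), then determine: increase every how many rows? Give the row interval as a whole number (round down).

Rows = 65.6 × 1.067 = 70.0 → 70 rows.
Stitches to add: 10 → 5 shaping rows (at 2 st each).
70 / 5 = 14.00 → every 14 rows.

Increase every 14th row.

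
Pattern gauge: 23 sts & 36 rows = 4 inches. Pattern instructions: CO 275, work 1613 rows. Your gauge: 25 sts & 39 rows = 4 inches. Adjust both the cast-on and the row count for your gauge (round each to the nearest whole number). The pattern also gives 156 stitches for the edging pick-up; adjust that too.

Cast on 299 stitches; work 1747 rows; edging pick-up 170 stitches.

Stitches: 275 × 25/23 = 298.91 → 299.
Rows: 1613 × 39/36 = 1747.42 → 1747.
edging pick-up: 156 × 25/23 = 169.57 → 170.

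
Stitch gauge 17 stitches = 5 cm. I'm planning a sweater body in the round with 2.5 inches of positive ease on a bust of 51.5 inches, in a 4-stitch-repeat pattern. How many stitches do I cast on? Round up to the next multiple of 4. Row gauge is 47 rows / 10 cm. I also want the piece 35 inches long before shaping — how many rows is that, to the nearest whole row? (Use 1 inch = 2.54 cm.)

Finished = 51.5 + 2.5 = 54 inches.
54 inches × 2.54 = 137.16 cm.
17/5 = 3.4 sts per cm; 137.16 × 3.4 = 466.34 sts.
Next multiple of 4 → 468.
35 inches = 88.90 cm; × 4.7 = 417.83 → 418 rows.

Cast on 468 stitches; work 418 rows.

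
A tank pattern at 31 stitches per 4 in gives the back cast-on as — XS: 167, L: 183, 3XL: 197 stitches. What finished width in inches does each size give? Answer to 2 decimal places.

XS 21.55 inches; L 23.61 inches; 3XL 25.42 inches.

31/4 = 7.75 sts per in.
XS: 167 / 7.75 = 21.548 → 21.55 in.
L: 183 / 7.75 = 23.613 → 23.61 in.
3XL: 197 / 7.75 = 25.419 → 25.42 in.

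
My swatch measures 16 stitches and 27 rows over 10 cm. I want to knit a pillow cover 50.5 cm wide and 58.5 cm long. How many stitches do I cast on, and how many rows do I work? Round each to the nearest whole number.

Stitch gauge = 16/10 = 1.6 sts/cm; 50.5 × 1.6 = 80.80 → 81 sts.
Row gauge = 27/10 = 2.7 rows/cm; 58.5 × 2.7 = 157.95 → 158 rows.

Cast on 81 stitches and work 158 rows.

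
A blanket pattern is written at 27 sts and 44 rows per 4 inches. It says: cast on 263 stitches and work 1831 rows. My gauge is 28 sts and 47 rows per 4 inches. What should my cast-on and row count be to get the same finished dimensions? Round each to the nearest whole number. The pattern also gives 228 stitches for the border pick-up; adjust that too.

Cast on 273 stitches; work 1956 rows; border pick-up 236 stitches.

Stitches: 263 × 28/27 = 272.74 → 273.
Rows: 1831 × 47/44 = 1955.84 → 1956.
border pick-up: 228 × 28/27 = 236.44 → 236.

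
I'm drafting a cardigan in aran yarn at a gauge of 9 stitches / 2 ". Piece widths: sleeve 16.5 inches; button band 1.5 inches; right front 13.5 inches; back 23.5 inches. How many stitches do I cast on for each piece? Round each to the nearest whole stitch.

sleeve 74; button band 7; right front 61; back 106.

Rate = 9/2 = 4.5 sts per in.
sleeve: 16.5 × 4.5 = 74.25 → 74.
button band: 1.5 × 4.5 = 6.75 → 7.
right front: 13.5 × 4.5 = 60.75 → 61.
back: 23.5 × 4.5 = 105.75 → 106.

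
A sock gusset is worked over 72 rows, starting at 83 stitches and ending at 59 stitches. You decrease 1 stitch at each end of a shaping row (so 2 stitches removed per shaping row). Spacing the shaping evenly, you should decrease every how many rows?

Stitches to remove: |59 − 83| = 24.
Shaping rows needed: 24 / 2 = 12.
72 rows / 12 = every 6 rows.

Decrease every 6th row.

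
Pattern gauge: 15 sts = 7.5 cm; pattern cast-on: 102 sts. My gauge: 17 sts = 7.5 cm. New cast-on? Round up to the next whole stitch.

Scale factor = 17 / 15 = 1.133.
102 × 17 / 15 = 115.60 sts.
→ 116 sts.

CO 116 sts.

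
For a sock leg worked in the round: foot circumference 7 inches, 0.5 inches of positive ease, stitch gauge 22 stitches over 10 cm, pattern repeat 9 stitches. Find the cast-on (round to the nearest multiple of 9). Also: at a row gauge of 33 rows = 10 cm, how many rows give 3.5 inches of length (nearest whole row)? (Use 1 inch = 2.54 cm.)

Finished = 7 + 0.5 = 7.5 inches.
7.5 inches × 2.54 = 19.05 cm.
22/10 = 2.2 sts per cm; 19.05 × 2.2 = 41.91 sts.
Nearest multiple of 9 → 45.
3.5 inches = 8.89 cm; × 3.3 = 29.34 → 29 rows.

Cast on 45 stitches; work 29 rows.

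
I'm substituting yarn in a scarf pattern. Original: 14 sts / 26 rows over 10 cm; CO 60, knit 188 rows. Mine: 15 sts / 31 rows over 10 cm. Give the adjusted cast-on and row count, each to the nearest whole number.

Cast on 64 stitches; work 224 rows.

Stitches: 60 × 15/14 = 64.29 → 64.
Rows: 188 × 31/26 = 224.15 → 224.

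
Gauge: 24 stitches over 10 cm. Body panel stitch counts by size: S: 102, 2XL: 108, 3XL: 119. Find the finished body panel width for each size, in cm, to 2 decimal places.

24/10 = 2.4 sts per cm.
S: 102 / 2.4 = 42.500 → 42.50 cm.
2XL: 108 / 2.4 = 45.000 → 45.00 cm.
3XL: 119 / 2.4 = 49.583 → 49.58 cm.

S 42.50 cm; 2XL 45.00 cm; 3XL 49.58 cm.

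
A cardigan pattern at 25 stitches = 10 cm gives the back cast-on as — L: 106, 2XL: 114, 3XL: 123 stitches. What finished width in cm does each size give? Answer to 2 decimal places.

25/10 = 2.5 sts per cm.
L: 106 / 2.5 = 42.400 → 42.40 cm.
2XL: 114 / 2.5 = 45.600 → 45.60 cm.
3XL: 123 / 2.5 = 49.200 → 49.20 cm.

L 42.40 cm; 2XL 45.60 cm; 3XL 49.20 cm.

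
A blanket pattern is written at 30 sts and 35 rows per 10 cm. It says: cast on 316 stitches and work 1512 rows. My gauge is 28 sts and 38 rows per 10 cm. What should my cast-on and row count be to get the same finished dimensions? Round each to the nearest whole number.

Cast on 295 stitches; work 1642 rows.

Stitches: 316 × 28/30 = 294.93 → 295.
Rows: 1512 × 38/35 = 1641.60 → 1642.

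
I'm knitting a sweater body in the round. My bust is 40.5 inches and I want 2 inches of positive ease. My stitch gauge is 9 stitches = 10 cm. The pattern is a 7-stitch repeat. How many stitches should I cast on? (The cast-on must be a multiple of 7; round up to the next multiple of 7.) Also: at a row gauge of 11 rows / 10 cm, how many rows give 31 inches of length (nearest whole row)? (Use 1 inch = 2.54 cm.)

Finished = 40.5 + 2 = 42.5 inches.
42.5 inches × 2.54 = 107.95 cm.
9/10 = 0.9 sts per cm; 107.95 × 0.9 = 97.16 sts.
Next multiple of 7 → 98.
31 inches = 78.74 cm; × 1.1 = 86.61 → 87 rows.

Cast on 98 stitches; work 87 rows.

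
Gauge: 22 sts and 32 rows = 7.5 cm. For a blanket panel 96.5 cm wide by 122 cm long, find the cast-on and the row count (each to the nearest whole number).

Stitch gauge = 22/7.5 = 2.933 sts/cm; 96.5 × 2.933 = 283.07 → 283 sts.
Row gauge = 32/7.5 = 4.267 rows/cm; 122 × 4.267 = 520.53 → 521 rows.

Cast on 283 stitches and work 521 rows.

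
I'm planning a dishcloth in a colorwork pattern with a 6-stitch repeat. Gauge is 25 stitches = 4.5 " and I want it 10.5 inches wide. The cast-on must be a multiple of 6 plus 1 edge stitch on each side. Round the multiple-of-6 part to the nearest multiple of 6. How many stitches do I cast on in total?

Cast on 56 stitches.

25 / 4.5 = 5.556 sts per inch.
10.5 × 5.556 = 58.33 sts.
Less 2 edge sts → 56.33 for the repeat.
Nearest multiple of 6: 54.
Add back 2 edge sts → 56.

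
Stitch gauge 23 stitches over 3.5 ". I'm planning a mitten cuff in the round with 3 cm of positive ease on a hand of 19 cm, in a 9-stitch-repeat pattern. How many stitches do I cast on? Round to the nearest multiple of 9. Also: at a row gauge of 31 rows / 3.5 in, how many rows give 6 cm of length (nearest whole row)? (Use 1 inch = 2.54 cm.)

Cast on 54 stitches; work 21 rows.

Finished = 19 + 3 = 22 cm.
22 cm × 1/2.54 = 8.66 inches.
23/3.5 = 6.571 sts per in; 8.66 × 6.571 = 56.92 sts.
Nearest multiple of 9 → 54.
6 cm = 2.36 inches; × 8.857 = 20.92 → 21 rows.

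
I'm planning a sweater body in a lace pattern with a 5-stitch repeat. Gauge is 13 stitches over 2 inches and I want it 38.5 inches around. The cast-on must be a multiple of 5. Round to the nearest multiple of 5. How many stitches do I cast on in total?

Cast on 250 stitches.

13 / 2 = 6.5 sts per inch.
38.5 × 6.5 = 250.25 sts.
Nearest multiple of 5: 250.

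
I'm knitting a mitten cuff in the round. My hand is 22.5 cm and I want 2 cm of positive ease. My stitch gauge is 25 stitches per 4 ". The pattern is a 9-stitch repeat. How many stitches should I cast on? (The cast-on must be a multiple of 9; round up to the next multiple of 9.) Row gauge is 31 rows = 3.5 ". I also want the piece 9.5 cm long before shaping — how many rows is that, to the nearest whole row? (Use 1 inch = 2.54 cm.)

Finished = 22.5 + 2 = 24.5 cm.
24.5 cm × 1/2.54 = 9.65 inches.
25/4 = 6.25 sts per in; 9.65 × 6.25 = 60.29 sts.
Next multiple of 9 → 63.
9.5 cm = 3.74 inches; × 8.857 = 33.13 → 33 rows.

Cast on 63 stitches; work 33 rows.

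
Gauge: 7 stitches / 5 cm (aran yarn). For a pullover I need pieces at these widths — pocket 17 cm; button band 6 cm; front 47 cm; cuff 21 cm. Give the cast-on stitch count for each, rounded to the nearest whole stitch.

pocket 24; button band 8; front 66; cuff 29.

Rate = 7/5 = 1.4 sts per cm.
pocket: 17 × 1.4 = 23.80 → 24.
button band: 6 × 1.4 = 8.40 → 8.
front: 47 × 1.4 = 65.80 → 66.
cuff: 21 × 1.4 = 29.40 → 29.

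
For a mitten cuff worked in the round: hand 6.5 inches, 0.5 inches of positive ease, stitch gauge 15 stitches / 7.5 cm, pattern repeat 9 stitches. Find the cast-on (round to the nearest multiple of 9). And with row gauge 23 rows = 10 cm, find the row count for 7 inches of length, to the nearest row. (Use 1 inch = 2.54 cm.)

Cast on 36 stitches; work 41 rows.

Finished = 6.5 + 0.5 = 7 inches.
7 inches × 2.54 = 17.78 cm.
15/7.5 = 2 sts per cm; 17.78 × 2 = 35.56 sts.
Nearest multiple of 9 → 36.
7 inches = 17.78 cm; × 2.3 = 40.89 → 41 rows.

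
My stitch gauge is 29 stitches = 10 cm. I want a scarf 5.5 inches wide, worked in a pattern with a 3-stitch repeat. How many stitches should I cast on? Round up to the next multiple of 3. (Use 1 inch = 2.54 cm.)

5.5 in = 5.5 × 2.54 = 13.97 cm.
29 / 10 = 2.9 sts/cm.
13.97 × 2.9 = 40.51 sts.
→ 42.

CO 42 sts.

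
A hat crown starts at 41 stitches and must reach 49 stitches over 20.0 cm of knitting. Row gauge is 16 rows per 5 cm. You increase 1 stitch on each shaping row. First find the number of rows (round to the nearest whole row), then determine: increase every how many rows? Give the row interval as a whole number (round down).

Rows = 20.0 × 3.2 = 64.0 → 64 rows.
Stitches to add: 8 → 8 shaping rows (at 1 st each).
64 / 8 = 8.00 → every 8 rows.

Increase every 8th row.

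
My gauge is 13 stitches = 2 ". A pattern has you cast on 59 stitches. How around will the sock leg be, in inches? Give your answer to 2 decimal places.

9.08 inches.

13 stitches / 2 inch = 6.5 stitches per inch.
59 / 6.5 = 9.077 inches.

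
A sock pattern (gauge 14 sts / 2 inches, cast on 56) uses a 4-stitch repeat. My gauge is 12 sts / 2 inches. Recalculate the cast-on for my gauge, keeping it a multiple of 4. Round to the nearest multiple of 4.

56 × 12 / 14 = 48.00.
Nearest multiple of 4: 48.

48 stitches.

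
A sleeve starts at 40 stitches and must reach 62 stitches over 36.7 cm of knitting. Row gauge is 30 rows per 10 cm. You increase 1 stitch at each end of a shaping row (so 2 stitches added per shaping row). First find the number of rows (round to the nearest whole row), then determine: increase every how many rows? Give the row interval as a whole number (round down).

Rows = 36.7 × 3 = 110.1 → 110 rows.
Stitches to add: 22 → 11 shaping rows (at 2 st each).
110 / 11 = 10.00 → every 10 rows.

Increase every 10th row.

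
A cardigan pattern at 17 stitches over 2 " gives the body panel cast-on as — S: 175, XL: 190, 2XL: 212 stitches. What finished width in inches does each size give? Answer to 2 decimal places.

17/2 = 8.5 sts per in.
S: 175 / 8.5 = 20.588 → 20.59 in.
XL: 190 / 8.5 = 22.353 → 22.35 in.
2XL: 212 / 8.5 = 24.941 → 24.94 in.

S 20.59 inches; XL 22.35 inches; 2XL 24.94 inches.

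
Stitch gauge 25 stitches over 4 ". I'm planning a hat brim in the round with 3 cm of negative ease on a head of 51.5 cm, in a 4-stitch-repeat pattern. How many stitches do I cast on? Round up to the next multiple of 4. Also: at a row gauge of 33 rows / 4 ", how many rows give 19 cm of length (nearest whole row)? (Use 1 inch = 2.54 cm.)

Cast on 120 stitches; work 62 rows.

Finished = 51.5 − 3 = 48.5 cm.
48.5 cm × 1/2.54 = 19.09 inches.
25/4 = 6.25 sts per in; 19.09 × 6.25 = 119.34 sts.
Next multiple of 4 → 120.
19 cm = 7.48 inches; × 8.25 = 61.71 → 62 rows.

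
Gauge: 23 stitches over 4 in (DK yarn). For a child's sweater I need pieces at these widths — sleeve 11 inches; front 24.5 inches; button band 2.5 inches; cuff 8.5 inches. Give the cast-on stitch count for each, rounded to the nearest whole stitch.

sleeve 63; front 141; button band 14; cuff 49.

Rate = 23/4 = 5.75 sts per in.
sleeve: 11 × 5.75 = 63.25 → 63.
front: 24.5 × 5.75 = 140.88 → 141.
button band: 2.5 × 5.75 = 14.38 → 14.
cuff: 8.5 × 5.75 = 48.88 → 49.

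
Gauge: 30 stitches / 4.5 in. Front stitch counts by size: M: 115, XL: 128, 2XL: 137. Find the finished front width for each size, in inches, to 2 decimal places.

M 17.25 inches; XL 19.20 inches; 2XL 20.55 inches.

30/4.5 = 6.667 sts per in.
M: 115 / 6.667 = 17.250 → 17.25 in.
XL: 128 / 6.667 = 19.200 → 19.20 in.
2XL: 137 / 6.667 = 20.550 → 20.55 in.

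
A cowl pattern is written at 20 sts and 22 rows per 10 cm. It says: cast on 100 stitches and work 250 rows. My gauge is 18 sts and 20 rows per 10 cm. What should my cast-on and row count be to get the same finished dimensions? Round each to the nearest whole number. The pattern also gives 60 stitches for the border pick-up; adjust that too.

Cast on 90 stitches; work 227 rows; border pick-up 54 stitches.

Stitches: 100 × 18/20 = 90.00 → 90.
Rows: 250 × 20/22 = 227.27 → 227.
border pick-up: 60 × 18/20 = 54.00 → 54.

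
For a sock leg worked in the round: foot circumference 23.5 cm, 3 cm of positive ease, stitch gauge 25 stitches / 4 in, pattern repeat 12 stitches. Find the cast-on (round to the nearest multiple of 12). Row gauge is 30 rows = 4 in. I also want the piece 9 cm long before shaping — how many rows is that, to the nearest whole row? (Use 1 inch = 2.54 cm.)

Cast on 60 stitches; work 27 rows.

Finished = 23.5 + 3 = 26.5 cm.
26.5 cm × 1/2.54 = 10.43 inches.
25/4 = 6.25 sts per in; 10.43 × 6.25 = 65.21 sts.
Nearest multiple of 12 → 60.
9 cm = 3.54 inches; × 7.5 = 26.57 → 27 rows.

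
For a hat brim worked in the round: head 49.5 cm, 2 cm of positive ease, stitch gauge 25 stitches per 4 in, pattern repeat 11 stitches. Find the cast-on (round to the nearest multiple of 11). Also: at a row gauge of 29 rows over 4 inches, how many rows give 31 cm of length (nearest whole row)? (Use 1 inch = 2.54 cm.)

Finished = 49.5 + 2 = 51.5 cm.
51.5 cm × 1/2.54 = 20.28 inches.
25/4 = 6.25 sts per in; 20.28 × 6.25 = 126.72 sts.
Nearest multiple of 11 → 132.
31 cm = 12.20 inches; × 7.25 = 88.48 → 88 rows.

Cast on 132 stitches; work 88 rows.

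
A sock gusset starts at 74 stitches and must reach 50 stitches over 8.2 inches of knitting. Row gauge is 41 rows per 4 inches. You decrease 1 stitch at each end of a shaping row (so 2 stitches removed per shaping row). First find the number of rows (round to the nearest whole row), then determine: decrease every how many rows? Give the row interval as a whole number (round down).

Decrease every 7th row.

Rows = 8.2 × 10.25 = 84.0 → 84 rows.
Stitches to remove: 24 → 12 shaping rows (at 2 st each).
84 / 12 = 7.00 → every 7 rows.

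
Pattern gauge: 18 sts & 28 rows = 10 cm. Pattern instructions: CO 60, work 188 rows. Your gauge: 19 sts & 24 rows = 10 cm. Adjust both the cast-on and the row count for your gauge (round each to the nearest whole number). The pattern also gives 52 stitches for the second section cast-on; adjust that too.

Stitches: 60 × 19/18 = 63.33 → 63.
Rows: 188 × 24/28 = 161.14 → 161.
second section cast-on: 52 × 19/18 = 54.89 → 55.

Cast on 63 stitches; work 161 rows; second section cast-on 55 stitches.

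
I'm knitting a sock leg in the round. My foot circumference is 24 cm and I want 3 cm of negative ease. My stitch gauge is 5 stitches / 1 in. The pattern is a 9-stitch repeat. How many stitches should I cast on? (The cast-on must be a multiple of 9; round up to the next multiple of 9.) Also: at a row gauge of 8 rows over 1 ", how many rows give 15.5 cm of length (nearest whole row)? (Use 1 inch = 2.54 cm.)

Cast on 45 stitches; work 49 rows.

Finished = 24 − 3 = 21 cm.
21 cm × 1/2.54 = 8.27 inches.
5/1 = 5 sts per in; 8.27 × 5 = 41.34 sts.
Next multiple of 9 → 45.
15.5 cm = 6.10 inches; × 8 = 48.82 → 49 rows.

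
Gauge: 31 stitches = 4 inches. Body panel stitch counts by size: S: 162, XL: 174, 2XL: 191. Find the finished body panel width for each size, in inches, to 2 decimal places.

31/4 = 7.75 sts per in.
S: 162 / 7.75 = 20.903 → 20.90 in.
XL: 174 / 7.75 = 22.452 → 22.45 in.
2XL: 191 / 7.75 = 24.645 → 24.65 in.

S 20.90 inches; XL 22.45 inches; 2XL 24.65 inches.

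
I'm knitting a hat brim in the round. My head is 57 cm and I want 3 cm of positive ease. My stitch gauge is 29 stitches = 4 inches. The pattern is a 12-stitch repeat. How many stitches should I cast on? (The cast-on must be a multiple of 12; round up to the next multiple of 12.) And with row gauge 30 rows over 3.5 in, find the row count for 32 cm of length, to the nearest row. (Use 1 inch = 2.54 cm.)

Cast on 180 stitches; work 108 rows.

Finished = 57 + 3 = 60 cm.
60 cm × 1/2.54 = 23.62 inches.
29/4 = 7.25 sts per in; 23.62 × 7.25 = 171.26 sts.
Next multiple of 12 → 180.
32 cm = 12.60 inches; × 8.571 = 107.99 → 108 rows.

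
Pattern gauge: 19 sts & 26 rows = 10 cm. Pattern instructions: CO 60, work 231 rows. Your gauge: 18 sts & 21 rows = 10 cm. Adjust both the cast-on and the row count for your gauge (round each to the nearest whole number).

Stitches: 60 × 18/19 = 56.84 → 57.
Rows: 231 × 21/26 = 186.58 → 187.

Cast on 57 stitches; work 187 rows.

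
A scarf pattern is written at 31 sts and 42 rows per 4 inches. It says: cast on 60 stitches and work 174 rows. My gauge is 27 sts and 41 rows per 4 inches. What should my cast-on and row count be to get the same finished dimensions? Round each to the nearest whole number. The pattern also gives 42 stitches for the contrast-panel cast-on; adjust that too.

Cast on 52 stitches; work 170 rows; contrast-panel cast-on 37 stitches.

Stitches: 60 × 27/31 = 52.26 → 52.
Rows: 174 × 41/42 = 169.86 → 170.
contrast-panel cast-on: 42 × 27/31 = 36.58 → 37.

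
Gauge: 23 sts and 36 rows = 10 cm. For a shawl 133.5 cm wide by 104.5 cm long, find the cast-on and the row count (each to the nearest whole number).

Cast on 307 stitches and work 376 rows.

Stitch gauge = 23/10 = 2.3 sts/cm; 133.5 × 2.3 = 307.05 → 307 sts.
Row gauge = 36/10 = 3.6 rows/cm; 104.5 × 3.6 = 376.20 → 376 rows.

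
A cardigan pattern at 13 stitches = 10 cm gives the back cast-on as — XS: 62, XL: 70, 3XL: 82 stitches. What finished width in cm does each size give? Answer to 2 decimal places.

13/10 = 1.3 sts per cm.
XS: 62 / 1.3 = 47.692 → 47.69 cm.
XL: 70 / 1.3 = 53.846 → 53.85 cm.
3XL: 82 / 1.3 = 63.077 → 63.08 cm.

XS 47.69 cm; XL 53.85 cm; 3XL 63.08 cm.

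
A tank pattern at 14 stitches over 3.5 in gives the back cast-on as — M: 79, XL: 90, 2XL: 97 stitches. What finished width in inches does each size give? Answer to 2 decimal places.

14/3.5 = 4 sts per in.
M: 79 / 4 = 19.750 → 19.75 in.
XL: 90 / 4 = 22.500 → 22.50 in.
2XL: 97 / 4 = 24.250 → 24.25 in.

M 19.75 inches; XL 22.50 inches; 2XL 24.25 inches.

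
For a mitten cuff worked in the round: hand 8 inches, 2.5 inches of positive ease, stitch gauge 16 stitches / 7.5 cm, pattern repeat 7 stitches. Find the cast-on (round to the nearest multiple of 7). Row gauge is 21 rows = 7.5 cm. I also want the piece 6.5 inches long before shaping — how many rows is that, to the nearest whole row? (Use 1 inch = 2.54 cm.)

Cast on 56 stitches; work 46 rows.

Finished = 8 + 2.5 = 10.5 inches.
10.5 inches × 2.54 = 26.67 cm.
16/7.5 = 2.133 sts per cm; 26.67 × 2.133 = 56.90 sts.
Nearest multiple of 7 → 56.
6.5 inches = 16.51 cm; × 2.8 = 46.23 → 46 rows.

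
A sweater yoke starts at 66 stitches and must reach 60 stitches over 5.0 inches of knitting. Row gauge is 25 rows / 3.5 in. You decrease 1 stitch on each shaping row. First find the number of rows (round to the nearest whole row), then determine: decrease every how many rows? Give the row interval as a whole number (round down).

Rows = 5.0 × 7.143 = 35.7 → 36 rows.
Stitches to remove: 6 → 6 shaping rows (at 1 st each).
36 / 6 = 6.00 → every 6 rows.

Decrease every 6th row.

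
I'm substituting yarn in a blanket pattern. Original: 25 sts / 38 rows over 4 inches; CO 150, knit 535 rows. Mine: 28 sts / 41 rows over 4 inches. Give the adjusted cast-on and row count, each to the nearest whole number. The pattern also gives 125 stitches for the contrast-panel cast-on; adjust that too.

Stitches: 150 × 28/25 = 168.00 → 168.
Rows: 535 × 41/38 = 577.24 → 577.
contrast-panel cast-on: 125 × 28/25 = 140.00 → 140.

Cast on 168 stitches; work 577 rows; contrast-panel cast-on 140 stitches.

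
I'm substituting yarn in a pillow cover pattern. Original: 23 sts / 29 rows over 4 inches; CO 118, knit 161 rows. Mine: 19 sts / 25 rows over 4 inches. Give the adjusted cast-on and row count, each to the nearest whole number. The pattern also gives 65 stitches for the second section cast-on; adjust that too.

Stitches: 118 × 19/23 = 97.48 → 97.
Rows: 161 × 25/29 = 138.79 → 139.
second section cast-on: 65 × 19/23 = 53.70 → 54.

Cast on 97 stitches; work 139 rows; second section cast-on 54 stitches.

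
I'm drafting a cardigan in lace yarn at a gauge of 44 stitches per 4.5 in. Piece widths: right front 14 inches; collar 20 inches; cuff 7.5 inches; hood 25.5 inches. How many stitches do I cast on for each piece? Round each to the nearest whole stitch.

right front 137; collar 196; cuff 73; hood 249.

Rate = 44/4.5 = 9.778 sts per in.
right front: 14 × 9.778 = 136.89 → 137.
collar: 20 × 9.778 = 195.56 → 196.
cuff: 7.5 × 9.778 = 73.33 → 73.
hood: 25.5 × 9.778 = 249.33 → 249.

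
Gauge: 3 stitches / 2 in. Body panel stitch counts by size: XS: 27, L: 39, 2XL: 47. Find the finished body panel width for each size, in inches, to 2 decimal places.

XS 18.00 inches; L 26.00 inches; 2XL 31.33 inches.

3/2 = 1.5 sts per in.
XS: 27 / 1.5 = 18.000 → 18.00 in.
L: 39 / 1.5 = 26.000 → 26.00 in.
2XL: 47 / 1.5 = 31.333 → 31.33 in.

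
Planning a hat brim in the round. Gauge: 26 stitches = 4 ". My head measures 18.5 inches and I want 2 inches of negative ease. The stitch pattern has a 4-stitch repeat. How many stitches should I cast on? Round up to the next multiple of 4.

Finished = 18.5 − 2 = 16.5 inches.
26 / 4 = 6.5 sts/in.
16.5 × 6.5 = 107.25 sts.
Next multiple of 4: 108.

108 stitches.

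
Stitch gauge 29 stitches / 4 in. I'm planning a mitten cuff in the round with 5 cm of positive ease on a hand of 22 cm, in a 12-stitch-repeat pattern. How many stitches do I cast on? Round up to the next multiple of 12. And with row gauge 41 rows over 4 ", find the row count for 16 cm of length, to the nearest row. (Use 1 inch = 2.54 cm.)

Finished = 22 + 5 = 27 cm.
27 cm × 1/2.54 = 10.63 inches.
29/4 = 7.25 sts per in; 10.63 × 7.25 = 77.07 sts.
Next multiple of 12 → 84.
16 cm = 6.30 inches; × 10.25 = 64.57 → 65 rows.

Cast on 84 stitches; work 65 rows.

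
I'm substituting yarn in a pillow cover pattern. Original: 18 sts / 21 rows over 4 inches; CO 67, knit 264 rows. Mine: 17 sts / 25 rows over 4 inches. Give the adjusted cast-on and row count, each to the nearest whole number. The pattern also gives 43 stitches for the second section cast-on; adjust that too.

Cast on 63 stitches; work 314 rows; second section cast-on 41 stitches.

Stitches: 67 × 17/18 = 63.28 → 63.
Rows: 264 × 25/21 = 314.29 → 314.
second section cast-on: 43 × 17/18 = 40.61 → 41.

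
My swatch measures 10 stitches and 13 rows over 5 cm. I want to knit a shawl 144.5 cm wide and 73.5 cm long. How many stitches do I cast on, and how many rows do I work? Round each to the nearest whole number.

Cast on 289 stitches and work 191 rows.

Stitch gauge = 10/5 = 2 sts/cm; 144.5 × 2 = 289.00 → 289 sts.
Row gauge = 13/5 = 2.6 rows/cm; 73.5 × 2.6 = 191.10 → 191 rows.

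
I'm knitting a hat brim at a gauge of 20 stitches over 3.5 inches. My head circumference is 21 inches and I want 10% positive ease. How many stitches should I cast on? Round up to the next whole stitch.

Finished = 21 × 1.10 = 23.10 in.
20 / 3.5 = 5.714 sts per inch.
23.10 × 5.714 = 132.00 sts.

CO 132 sts.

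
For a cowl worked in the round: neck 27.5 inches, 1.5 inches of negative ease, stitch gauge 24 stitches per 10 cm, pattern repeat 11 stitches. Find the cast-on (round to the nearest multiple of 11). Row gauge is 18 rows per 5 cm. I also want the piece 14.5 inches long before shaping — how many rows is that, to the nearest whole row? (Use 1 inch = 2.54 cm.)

Finished = 27.5 − 1.5 = 26 inches.
26 inches × 2.54 = 66.04 cm.
24/10 = 2.4 sts per cm; 66.04 × 2.4 = 158.50 sts.
Nearest multiple of 11 → 154.
14.5 inches = 36.83 cm; × 3.6 = 132.59 → 133 rows.

Cast on 154 stitches; work 133 rows.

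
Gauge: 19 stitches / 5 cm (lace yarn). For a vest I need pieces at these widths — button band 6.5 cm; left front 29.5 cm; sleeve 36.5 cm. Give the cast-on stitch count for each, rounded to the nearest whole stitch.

Rate = 19/5 = 3.8 sts per cm.
button band: 6.5 × 3.8 = 24.70 → 25.
left front: 29.5 × 3.8 = 112.10 → 112.
sleeve: 36.5 × 3.8 = 138.70 → 139.

button band 25; left front 112; sleeve 139.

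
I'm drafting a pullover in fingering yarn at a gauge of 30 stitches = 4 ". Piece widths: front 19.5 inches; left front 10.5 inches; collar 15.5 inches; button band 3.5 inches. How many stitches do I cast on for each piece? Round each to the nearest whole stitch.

front 146; left front 79; collar 116; button band 26.

Rate = 30/4 = 7.5 sts per in.
front: 19.5 × 7.5 = 146.25 → 146.
left front: 10.5 × 7.5 = 78.75 → 79.
collar: 15.5 × 7.5 = 116.25 → 116.
button band: 3.5 × 7.5 = 26.25 → 26.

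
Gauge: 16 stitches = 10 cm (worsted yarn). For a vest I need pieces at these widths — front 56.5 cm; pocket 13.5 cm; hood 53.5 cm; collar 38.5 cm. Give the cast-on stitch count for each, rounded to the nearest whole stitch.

front 90; pocket 22; hood 86; collar 62.

Rate = 16/10 = 1.6 sts per cm.
front: 56.5 × 1.6 = 90.40 → 90.
pocket: 13.5 × 1.6 = 21.60 → 22.
hood: 53.5 × 1.6 = 85.60 → 86.
collar: 38.5 × 1.6 = 61.60 → 62.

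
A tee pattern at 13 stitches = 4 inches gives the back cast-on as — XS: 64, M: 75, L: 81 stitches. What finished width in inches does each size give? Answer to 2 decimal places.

13/4 = 3.25 sts per in.
XS: 64 / 3.25 = 19.692 → 19.69 in.
M: 75 / 3.25 = 23.077 → 23.08 in.
L: 81 / 3.25 = 24.923 → 24.92 in.

XS 19.69 inches; M 23.08 inches; L 24.92 inches.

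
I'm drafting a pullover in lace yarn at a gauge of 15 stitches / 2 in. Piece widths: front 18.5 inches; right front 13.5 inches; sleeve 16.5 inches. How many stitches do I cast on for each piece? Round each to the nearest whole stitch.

Rate = 15/2 = 7.5 sts per in.
front: 18.5 × 7.5 = 138.75 → 139.
right front: 13.5 × 7.5 = 101.25 → 101.
sleeve: 16.5 × 7.5 = 123.75 → 124.

front 139; right front 101; sleeve 124.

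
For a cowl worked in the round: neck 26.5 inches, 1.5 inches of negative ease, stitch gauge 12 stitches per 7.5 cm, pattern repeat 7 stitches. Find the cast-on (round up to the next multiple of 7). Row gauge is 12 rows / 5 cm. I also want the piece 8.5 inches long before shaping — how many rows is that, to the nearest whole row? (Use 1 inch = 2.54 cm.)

Finished = 26.5 − 1.5 = 25 inches.
25 inches × 2.54 = 63.50 cm.
12/7.5 = 1.6 sts per cm; 63.50 × 1.6 = 101.60 sts.
Next multiple of 7 → 105.
8.5 inches = 21.59 cm; × 2.4 = 51.82 → 52 rows.

Cast on 105 stitches; work 52 rows.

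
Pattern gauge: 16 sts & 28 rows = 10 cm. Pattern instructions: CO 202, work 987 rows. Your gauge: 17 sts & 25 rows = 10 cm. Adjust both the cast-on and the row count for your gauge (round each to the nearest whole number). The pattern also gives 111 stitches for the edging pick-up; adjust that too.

Stitches: 202 × 17/16 = 214.62 → 215.
Rows: 987 × 25/28 = 881.25 → 881.
edging pick-up: 111 × 17/16 = 117.94 → 118.

Cast on 215 stitches; work 881 rows; edging pick-up 118 stitches.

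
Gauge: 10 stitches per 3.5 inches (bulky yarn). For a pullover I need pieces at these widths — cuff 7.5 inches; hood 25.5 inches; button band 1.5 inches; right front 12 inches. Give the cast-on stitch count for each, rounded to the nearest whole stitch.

cuff 21; hood 73; button band 4; right front 34.

Rate = 10/3.5 = 2.857 sts per in.
cuff: 7.5 × 2.857 = 21.43 → 21.
hood: 25.5 × 2.857 = 72.86 → 73.
button band: 1.5 × 2.857 = 4.29 → 4.
right front: 12 × 2.857 = 34.29 → 34.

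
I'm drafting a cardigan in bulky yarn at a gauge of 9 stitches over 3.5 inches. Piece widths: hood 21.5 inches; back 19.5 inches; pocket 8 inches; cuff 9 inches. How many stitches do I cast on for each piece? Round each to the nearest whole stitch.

hood 55; back 50; pocket 21; cuff 23.

Rate = 9/3.5 = 2.571 sts per in.
hood: 21.5 × 2.571 = 55.29 → 55.
back: 19.5 × 2.571 = 50.14 → 50.
pocket: 8 × 2.571 = 20.57 → 21.
cuff: 9 × 2.571 = 23.14 → 23.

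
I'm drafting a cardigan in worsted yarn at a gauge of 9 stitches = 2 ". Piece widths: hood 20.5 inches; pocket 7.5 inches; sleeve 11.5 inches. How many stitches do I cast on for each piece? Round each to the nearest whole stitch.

hood 92; pocket 34; sleeve 52.

Rate = 9/2 = 4.5 sts per in.
hood: 20.5 × 4.5 = 92.25 → 92.
pocket: 7.5 × 4.5 = 33.75 → 34.
sleeve: 11.5 × 4.5 = 51.75 → 52.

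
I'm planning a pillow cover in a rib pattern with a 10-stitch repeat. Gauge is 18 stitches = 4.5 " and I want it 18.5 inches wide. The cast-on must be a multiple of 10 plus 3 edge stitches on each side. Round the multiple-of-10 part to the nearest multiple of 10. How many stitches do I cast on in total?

CO 76 sts.

18 / 4.5 = 4 sts per inch.
18.5 × 4 = 74.00 sts.
Less 6 edge sts → 68.00 for the repeat.
Nearest multiple of 10: 70.
Add back 6 edge sts → 76.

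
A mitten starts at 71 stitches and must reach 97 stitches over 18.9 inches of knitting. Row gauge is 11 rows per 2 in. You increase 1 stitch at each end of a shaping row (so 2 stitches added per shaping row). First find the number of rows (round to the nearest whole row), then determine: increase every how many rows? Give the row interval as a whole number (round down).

Rows = 18.9 × 5.5 = 103.9 → 104 rows.
Stitches to add: 26 → 13 shaping rows (at 2 st each).
104 / 13 = 8.00 → every 8 rows.

Increase every 8th row.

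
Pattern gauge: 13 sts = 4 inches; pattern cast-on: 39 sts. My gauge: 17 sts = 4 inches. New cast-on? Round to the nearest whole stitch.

Scale factor = 17 / 13 = 1.308.
39 × 17 / 13 = 51.00 sts.

CO 51 sts.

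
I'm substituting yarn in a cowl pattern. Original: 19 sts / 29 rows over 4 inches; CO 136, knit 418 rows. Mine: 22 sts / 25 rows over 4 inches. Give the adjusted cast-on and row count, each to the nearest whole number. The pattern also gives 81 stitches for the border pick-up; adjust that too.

Cast on 157 stitches; work 360 rows; border pick-up 94 stitches.

Stitches: 136 × 22/19 = 157.47 → 157.
Rows: 418 × 25/29 = 360.34 → 360.
border pick-up: 81 × 22/19 = 93.79 → 94.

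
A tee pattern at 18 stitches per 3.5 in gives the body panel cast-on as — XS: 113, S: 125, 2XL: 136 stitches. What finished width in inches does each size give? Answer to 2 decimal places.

18/3.5 = 5.143 sts per in.
XS: 113 / 5.143 = 21.972 → 21.97 in.
S: 125 / 5.143 = 24.306 → 24.31 in.
2XL: 136 / 5.143 = 26.444 → 26.44 in.

XS 21.97 inches; S 24.31 inches; 2XL 26.44 inches.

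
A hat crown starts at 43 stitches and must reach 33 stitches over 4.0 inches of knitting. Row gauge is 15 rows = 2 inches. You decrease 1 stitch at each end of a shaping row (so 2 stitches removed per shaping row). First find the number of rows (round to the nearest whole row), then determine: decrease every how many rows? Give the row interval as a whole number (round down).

Decrease every 6th row.

Rows = 4.0 × 7.5 = 30.0 → 30 rows.
Stitches to remove: 10 → 5 shaping rows (at 2 st each).
30 / 5 = 6.00 → every 6 rows.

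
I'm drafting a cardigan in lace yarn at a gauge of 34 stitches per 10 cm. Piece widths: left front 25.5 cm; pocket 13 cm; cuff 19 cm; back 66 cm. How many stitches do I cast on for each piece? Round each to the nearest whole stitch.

left front 87; pocket 44; cuff 65; back 224.

Rate = 34/10 = 3.4 sts per cm.
left front: 25.5 × 3.4 = 86.70 → 87.
pocket: 13 × 3.4 = 44.20 → 44.
cuff: 19 × 3.4 = 64.60 → 65.
back: 66 × 3.4 = 224.40 → 224.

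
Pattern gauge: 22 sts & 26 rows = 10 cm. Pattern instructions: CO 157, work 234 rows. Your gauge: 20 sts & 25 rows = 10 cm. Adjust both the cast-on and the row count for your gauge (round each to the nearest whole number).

Stitches: 157 × 20/22 = 142.73 → 143.
Rows: 234 × 25/26 = 225.00 → 225.

Cast on 143 stitches; work 225 rows.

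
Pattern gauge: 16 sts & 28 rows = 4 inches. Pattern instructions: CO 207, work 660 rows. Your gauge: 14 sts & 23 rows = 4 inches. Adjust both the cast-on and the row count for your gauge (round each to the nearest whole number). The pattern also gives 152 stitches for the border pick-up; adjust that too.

Cast on 181 stitches; work 542 rows; border pick-up 133 stitches.

Stitches: 207 × 14/16 = 181.12 → 181.
Rows: 660 × 23/28 = 542.14 → 542.
border pick-up: 152 × 14/16 = 133.00 → 133.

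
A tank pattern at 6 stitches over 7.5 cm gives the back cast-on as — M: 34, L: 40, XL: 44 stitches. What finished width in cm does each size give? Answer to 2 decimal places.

6/7.5 = 0.8 sts per cm.
M: 34 / 0.8 = 42.500 → 42.50 cm.
L: 40 / 0.8 = 50.000 → 50.00 cm.
XL: 44 / 0.8 = 55.000 → 55.00 cm.

M 42.50 cm; L 50.00 cm; XL 55.00 cm.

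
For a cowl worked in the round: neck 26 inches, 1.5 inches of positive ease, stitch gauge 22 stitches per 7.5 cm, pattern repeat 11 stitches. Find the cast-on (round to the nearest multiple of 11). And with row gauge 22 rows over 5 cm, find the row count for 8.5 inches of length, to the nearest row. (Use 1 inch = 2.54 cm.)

Finished = 26 + 1.5 = 27.5 inches.
27.5 inches × 2.54 = 69.85 cm.
22/7.5 = 2.933 sts per cm; 69.85 × 2.933 = 204.89 sts.
Nearest multiple of 11 → 209.
8.5 inches = 21.59 cm; × 4.4 = 95.00 → 95 rows.

Cast on 209 stitches; work 95 rows.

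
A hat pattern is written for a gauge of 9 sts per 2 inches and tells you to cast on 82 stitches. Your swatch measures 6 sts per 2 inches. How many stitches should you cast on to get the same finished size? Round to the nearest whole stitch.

CO 55 sts.

Scale factor = 6 / 9 = 0.667.
82 × 6 / 9 = 54.67 sts.
→ 55 sts.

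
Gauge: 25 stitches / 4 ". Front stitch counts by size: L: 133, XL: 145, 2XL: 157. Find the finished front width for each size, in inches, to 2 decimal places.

25/4 = 6.25 sts per in.
L: 133 / 6.25 = 21.280 → 21.28 in.
XL: 145 / 6.25 = 23.200 → 23.20 in.
2XL: 157 / 6.25 = 25.120 → 25.12 in.

L 21.28 inches; XL 23.20 inches; 2XL 25.12 inches.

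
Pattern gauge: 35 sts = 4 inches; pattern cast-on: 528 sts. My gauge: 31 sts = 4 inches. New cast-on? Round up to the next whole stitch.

Scale factor = 31 / 35 = 0.886.
528 × 31 / 35 = 467.66 sts.
→ 468 sts.

Cast on 468 stitches.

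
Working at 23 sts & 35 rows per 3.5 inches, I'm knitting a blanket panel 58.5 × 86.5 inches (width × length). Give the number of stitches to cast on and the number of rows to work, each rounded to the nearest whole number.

Cast on 384 stitches and work 865 rows.

Stitch gauge = 23/3.5 = 6.571 sts/in; 58.5 × 6.571 = 384.43 → 384 sts.
Row gauge = 35/3.5 = 10 rows/in; 86.5 × 10 = 865.00 → 865 rows.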